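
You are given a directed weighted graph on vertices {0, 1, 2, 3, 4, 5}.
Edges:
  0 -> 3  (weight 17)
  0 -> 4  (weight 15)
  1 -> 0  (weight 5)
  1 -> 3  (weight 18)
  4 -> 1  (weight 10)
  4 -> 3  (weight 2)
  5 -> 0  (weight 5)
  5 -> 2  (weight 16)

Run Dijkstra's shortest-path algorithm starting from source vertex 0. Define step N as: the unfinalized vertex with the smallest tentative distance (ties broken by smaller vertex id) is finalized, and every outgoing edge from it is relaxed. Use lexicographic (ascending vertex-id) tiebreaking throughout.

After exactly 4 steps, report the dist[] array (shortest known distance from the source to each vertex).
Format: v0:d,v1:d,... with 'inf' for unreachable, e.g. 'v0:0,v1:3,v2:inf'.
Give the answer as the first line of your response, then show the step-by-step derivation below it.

v0:0,v1:25,v2:inf,v3:17,v4:15,v5:inf

step 1: dist = v0:0,v1:inf,v2:inf,v3:17,v4:15,v5:inf
step 2: dist = v0:0,v1:25,v2:inf,v3:17,v4:15,v5:inf
step 3: dist = v0:0,v1:25,v2:inf,v3:17,v4:15,v5:inf
step 4: dist = v0:0,v1:25,v2:inf,v3:17,v4:15,v5:inf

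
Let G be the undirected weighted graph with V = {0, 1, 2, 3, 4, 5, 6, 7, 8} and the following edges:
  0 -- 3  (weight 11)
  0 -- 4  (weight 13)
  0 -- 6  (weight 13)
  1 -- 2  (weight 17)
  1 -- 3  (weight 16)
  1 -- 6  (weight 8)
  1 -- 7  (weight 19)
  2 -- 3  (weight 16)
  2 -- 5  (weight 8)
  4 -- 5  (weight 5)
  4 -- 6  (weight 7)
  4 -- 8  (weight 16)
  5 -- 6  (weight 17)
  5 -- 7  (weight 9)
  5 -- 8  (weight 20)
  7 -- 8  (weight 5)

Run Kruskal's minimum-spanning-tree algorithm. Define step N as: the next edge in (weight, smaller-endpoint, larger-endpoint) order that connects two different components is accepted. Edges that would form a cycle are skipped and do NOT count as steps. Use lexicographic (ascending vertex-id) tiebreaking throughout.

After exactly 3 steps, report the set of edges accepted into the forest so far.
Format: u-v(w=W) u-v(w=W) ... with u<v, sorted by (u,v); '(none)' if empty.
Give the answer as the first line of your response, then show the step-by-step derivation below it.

4-5(w=5) 4-6(w=7) 7-8(w=5)

step 1: add edge 4-5 (w=5); MST = {4-5(w=5)}
step 2: add edge 7-8 (w=5); MST = {4-5(w=5) 7-8(w=5)}
step 3: add edge 4-6 (w=7); MST = {4-5(w=5) 4-6(w=7) 7-8(w=5)}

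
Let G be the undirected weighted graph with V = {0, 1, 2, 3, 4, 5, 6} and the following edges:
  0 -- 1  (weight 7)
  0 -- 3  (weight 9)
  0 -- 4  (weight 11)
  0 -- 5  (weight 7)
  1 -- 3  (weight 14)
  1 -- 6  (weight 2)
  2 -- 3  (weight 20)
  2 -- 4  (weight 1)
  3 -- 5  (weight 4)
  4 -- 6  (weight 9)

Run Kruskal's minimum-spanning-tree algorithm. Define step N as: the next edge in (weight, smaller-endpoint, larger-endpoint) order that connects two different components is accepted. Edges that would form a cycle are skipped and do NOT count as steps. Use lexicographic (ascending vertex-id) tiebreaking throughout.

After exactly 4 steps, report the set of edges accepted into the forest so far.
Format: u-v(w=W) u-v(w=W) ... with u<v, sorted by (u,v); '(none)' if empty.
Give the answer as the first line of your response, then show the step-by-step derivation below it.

0-1(w=7) 1-6(w=2) 2-4(w=1) 3-5(w=4)

step 1: add edge 2-4 (w=1); MST = {2-4(w=1)}
step 2: add edge 1-6 (w=2); MST = {1-6(w=2) 2-4(w=1)}
step 3: add edge 3-5 (w=4); MST = {1-6(w=2) 2-4(w=1) 3-5(w=4)}
step 4: add edge 0-1 (w=7); MST = {0-1(w=7) 1-6(w=2) 2-4(w=1) 3-5(w=4)}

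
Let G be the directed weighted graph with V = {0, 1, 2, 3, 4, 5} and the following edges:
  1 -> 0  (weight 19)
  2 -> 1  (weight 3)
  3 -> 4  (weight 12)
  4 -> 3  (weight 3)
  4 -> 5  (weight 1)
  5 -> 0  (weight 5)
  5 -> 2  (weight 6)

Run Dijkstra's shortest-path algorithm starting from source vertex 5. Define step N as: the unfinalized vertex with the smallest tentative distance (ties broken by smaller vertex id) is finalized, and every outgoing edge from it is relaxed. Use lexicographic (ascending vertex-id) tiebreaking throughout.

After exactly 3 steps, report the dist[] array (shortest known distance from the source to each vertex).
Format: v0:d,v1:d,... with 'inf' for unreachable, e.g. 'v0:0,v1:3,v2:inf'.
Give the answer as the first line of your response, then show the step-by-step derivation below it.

v0:5,v1:9,v2:6,v3:inf,v4:inf,v5:0

step 1: dist = v0:5,v1:inf,v2:6,v3:inf,v4:inf,v5:0
step 2: dist = v0:5,v1:inf,v2:6,v3:inf,v4:inf,v5:0
step 3: dist = v0:5,v1:9,v2:6,v3:inf,v4:inf,v5:0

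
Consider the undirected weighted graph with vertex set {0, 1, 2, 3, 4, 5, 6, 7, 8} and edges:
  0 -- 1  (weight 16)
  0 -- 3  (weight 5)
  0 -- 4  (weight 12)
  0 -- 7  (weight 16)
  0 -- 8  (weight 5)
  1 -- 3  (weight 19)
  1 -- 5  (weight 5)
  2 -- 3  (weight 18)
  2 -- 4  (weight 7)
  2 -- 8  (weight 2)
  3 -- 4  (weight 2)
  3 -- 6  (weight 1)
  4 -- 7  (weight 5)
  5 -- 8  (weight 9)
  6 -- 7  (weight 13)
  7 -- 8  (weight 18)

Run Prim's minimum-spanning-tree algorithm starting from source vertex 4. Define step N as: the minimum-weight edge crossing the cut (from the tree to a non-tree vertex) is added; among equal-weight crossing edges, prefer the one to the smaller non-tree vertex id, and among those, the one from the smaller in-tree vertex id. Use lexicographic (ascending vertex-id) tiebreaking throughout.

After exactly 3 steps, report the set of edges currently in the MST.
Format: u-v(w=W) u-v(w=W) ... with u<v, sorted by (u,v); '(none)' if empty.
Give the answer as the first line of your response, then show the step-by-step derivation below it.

0-3(w=5) 3-4(w=2) 3-6(w=1)

step 1: add edge 3-4 (w=2); MST = {3-4(w=2)}
step 2: add edge 3-6 (w=1); MST = {3-4(w=2) 3-6(w=1)}
step 3: add edge 0-3 (w=5); MST = {0-3(w=5) 3-4(w=2) 3-6(w=1)}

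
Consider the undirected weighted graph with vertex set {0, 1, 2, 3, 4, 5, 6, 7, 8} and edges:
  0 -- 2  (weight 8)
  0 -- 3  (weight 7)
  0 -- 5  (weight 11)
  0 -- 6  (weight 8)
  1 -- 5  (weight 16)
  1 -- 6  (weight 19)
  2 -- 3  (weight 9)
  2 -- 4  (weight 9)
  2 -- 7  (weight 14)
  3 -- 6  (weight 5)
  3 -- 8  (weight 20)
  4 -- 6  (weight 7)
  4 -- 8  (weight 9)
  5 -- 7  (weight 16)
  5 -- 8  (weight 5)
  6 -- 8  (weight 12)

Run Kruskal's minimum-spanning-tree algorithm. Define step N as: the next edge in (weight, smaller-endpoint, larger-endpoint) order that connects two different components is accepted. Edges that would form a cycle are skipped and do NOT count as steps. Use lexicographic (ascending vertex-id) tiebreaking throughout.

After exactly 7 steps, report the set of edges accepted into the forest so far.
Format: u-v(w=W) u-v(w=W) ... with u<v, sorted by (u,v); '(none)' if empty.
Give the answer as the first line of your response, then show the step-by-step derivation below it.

0-2(w=8) 0-3(w=7) 2-7(w=14) 3-6(w=5) 4-6(w=7) 4-8(w=9) 5-8(w=5)

step 1: add edge 3-6 (w=5); MST = {3-6(w=5)}
step 2: add edge 5-8 (w=5); MST = {3-6(w=5) 5-8(w=5)}
step 3: add edge 0-3 (w=7); MST = {0-3(w=7) 3-6(w=5) 5-8(w=5)}
step 4: add edge 4-6 (w=7); MST = {0-3(w=7) 3-6(w=5) 4-6(w=7) 5-8(w=5)}
step 5: add edge 0-2 (w=8); MST = {0-2(w=8) 0-3(w=7) 3-6(w=5) 4-6(w=7) 5-8(w=5)}
step 6: add edge 4-8 (w=9); MST = {0-2(w=8) 0-3(w=7) 3-6(w=5) 4-6(w=7) 4-8(w=9) 5-8(w=5)}
step 7: add edge 2-7 (w=14); MST = {0-2(w=8) 0-3(w=7) 2-7(w=14) 3-6(w=5) 4-6(w=7) 4-8(w=9) 5-8(w=5)}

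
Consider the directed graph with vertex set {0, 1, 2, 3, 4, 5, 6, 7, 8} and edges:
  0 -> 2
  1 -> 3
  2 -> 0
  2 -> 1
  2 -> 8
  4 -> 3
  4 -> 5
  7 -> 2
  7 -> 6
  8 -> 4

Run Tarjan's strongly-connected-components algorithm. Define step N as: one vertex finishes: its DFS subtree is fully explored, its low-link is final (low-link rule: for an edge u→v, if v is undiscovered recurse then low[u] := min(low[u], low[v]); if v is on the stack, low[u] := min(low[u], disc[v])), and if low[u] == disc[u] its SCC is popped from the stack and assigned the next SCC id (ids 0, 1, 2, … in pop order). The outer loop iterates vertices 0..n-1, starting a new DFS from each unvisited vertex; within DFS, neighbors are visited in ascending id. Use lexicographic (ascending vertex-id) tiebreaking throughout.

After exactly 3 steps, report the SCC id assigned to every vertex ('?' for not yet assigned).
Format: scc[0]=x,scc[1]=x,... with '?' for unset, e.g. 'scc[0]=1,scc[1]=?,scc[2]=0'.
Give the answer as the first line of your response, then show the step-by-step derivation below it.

scc[0]=?,scc[1]=1,scc[2]=?,scc[3]=0,scc[4]=?,scc[5]=2,scc[6]=?,scc[7]=?,scc[8]=?

step 1: low=(low[0]=0,low[1]=2,low[2]=0,low[3]=3,low[4]=?,low[5]=?,low[6]=?,low[7]=?,low[8]=?); scc=(scc[0]=?,scc[1]=?,scc[2]=?,scc[3]=0,scc[4]=?,scc[5]=?,scc[6]=?,scc[7]=?,scc[8]=?)
step 2: low=(low[0]=0,low[1]=2,low[2]=0,low[3]=3,low[4]=?,low[5]=?,low[6]=?,low[7]=?,low[8]=?); scc=(scc[0]=?,scc[1]=1,scc[2]=?,scc[3]=0,scc[4]=?,scc[5]=?,scc[6]=?,scc[7]=?,scc[8]=?)
step 3: low=(low[0]=0,low[1]=2,low[2]=0,low[3]=3,low[4]=5,low[5]=6,low[6]=?,low[7]=?,low[8]=4); scc=(scc[0]=?,scc[1]=1,scc[2]=?,scc[3]=0,scc[4]=?,scc[5]=2,scc[6]=?,scc[7]=?,scc[8]=?)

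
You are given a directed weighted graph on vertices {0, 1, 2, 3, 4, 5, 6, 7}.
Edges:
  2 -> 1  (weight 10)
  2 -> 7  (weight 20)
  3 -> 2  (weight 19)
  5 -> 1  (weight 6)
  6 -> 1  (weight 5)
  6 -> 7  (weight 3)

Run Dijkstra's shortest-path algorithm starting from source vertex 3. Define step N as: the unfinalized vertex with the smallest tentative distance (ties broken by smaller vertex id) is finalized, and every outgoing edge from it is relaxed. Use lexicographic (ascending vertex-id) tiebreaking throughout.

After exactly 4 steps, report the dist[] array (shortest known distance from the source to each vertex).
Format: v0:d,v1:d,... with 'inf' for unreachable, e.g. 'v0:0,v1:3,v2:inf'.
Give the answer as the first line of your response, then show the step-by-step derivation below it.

v0:inf,v1:29,v2:19,v3:0,v4:inf,v5:inf,v6:inf,v7:39

step 1: dist = v0:inf,v1:inf,v2:19,v3:0,v4:inf,v5:inf,v6:inf,v7:inf
step 2: dist = v0:inf,v1:29,v2:19,v3:0,v4:inf,v5:inf,v6:inf,v7:39
step 3: dist = v0:inf,v1:29,v2:19,v3:0,v4:inf,v5:inf,v6:inf,v7:39
step 4: dist = v0:inf,v1:29,v2:19,v3:0,v4:inf,v5:inf,v6:inf,v7:39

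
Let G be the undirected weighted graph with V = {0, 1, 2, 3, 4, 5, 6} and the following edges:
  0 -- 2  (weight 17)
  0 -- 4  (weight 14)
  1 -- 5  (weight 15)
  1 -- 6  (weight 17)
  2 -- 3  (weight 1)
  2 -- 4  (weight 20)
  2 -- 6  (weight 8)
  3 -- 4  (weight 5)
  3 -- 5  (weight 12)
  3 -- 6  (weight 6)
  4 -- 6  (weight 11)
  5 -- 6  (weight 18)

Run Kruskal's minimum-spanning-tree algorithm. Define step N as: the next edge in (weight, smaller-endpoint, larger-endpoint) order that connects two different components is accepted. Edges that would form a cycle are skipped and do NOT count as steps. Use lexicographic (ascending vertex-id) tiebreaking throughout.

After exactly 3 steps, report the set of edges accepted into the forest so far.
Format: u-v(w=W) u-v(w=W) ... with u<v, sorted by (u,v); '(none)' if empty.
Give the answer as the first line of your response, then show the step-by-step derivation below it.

2-3(w=1) 3-4(w=5) 3-6(w=6)

step 1: add edge 2-3 (w=1); MST = {2-3(w=1)}
step 2: add edge 3-4 (w=5); MST = {2-3(w=1) 3-4(w=5)}
step 3: add edge 3-6 (w=6); MST = {2-3(w=1) 3-4(w=5) 3-6(w=6)}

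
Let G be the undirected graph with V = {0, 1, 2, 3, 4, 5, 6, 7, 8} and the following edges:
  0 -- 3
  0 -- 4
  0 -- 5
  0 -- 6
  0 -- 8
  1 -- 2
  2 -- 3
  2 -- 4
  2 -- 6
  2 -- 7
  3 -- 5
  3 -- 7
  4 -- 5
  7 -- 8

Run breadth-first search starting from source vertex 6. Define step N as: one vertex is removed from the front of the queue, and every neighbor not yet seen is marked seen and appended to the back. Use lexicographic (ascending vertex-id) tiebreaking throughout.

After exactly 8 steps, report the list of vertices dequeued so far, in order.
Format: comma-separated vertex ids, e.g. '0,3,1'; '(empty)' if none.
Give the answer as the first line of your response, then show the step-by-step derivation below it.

6,0,2,3,4,5,8,1

step 1: dequeue 6; queue=[0,2]; order=6
step 2: dequeue 0; queue=[2,3,4,5,8]; order=6,0
step 3: dequeue 2; queue=[3,4,5,8,1,7]; order=6,0,2
step 4: dequeue 3; queue=[4,5,8,1,7]; order=6,0,2,3
step 5: dequeue 4; queue=[5,8,1,7]; order=6,0,2,3,4
step 6: dequeue 5; queue=[8,1,7]; order=6,0,2,3,4,5
step 7: dequeue 8; queue=[1,7]; order=6,0,2,3,4,5,8
step 8: dequeue 1; queue=[7]; order=6,0,2,3,4,5,8,1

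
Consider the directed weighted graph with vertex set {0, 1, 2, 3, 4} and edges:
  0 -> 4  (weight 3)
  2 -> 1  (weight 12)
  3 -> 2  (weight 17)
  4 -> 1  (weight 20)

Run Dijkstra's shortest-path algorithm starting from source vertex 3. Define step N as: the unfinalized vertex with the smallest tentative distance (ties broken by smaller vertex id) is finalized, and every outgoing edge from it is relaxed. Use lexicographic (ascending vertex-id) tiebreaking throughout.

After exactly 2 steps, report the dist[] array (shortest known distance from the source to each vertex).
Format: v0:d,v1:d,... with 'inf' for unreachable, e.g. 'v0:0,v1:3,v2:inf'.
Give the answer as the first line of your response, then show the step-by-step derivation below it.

v0:inf,v1:29,v2:17,v3:0,v4:inf

step 1: dist = v0:inf,v1:inf,v2:17,v3:0,v4:inf
step 2: dist = v0:inf,v1:29,v2:17,v3:0,v4:inf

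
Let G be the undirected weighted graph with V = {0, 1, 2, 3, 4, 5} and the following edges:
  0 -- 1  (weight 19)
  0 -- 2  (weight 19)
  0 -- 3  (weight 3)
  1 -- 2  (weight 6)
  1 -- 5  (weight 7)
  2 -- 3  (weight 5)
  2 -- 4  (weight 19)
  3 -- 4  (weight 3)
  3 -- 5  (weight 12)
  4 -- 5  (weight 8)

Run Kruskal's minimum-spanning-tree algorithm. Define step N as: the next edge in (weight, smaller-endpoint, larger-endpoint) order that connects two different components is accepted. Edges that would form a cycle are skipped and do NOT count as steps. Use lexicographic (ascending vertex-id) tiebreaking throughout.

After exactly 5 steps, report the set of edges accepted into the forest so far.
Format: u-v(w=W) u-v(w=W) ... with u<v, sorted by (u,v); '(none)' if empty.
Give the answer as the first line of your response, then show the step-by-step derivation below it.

0-3(w=3) 1-2(w=6) 1-5(w=7) 2-3(w=5) 3-4(w=3)

step 1: add edge 0-3 (w=3); MST = {0-3(w=3)}
step 2: add edge 3-4 (w=3); MST = {0-3(w=3) 3-4(w=3)}
step 3: add edge 2-3 (w=5); MST = {0-3(w=3) 2-3(w=5) 3-4(w=3)}
step 4: add edge 1-2 (w=6); MST = {0-3(w=3) 1-2(w=6) 2-3(w=5) 3-4(w=3)}
step 5: add edge 1-5 (w=7); MST = {0-3(w=3) 1-2(w=6) 1-5(w=7) 2-3(w=5) 3-4(w=3)}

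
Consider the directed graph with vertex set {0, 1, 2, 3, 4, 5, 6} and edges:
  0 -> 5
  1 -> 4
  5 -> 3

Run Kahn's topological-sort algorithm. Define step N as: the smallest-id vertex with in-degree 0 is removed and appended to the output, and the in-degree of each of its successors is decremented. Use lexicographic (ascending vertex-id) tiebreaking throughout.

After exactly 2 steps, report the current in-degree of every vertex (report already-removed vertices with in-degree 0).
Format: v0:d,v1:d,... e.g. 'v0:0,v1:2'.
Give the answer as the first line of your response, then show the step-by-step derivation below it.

v0:0,v1:0,v2:0,v3:1,v4:0,v5:0,v6:0

step 1: output 0; order=[0]; indeg=(0,0,0,1,1,0,0)
step 2: output 1; order=[0,1]; indeg=(0,0,0,1,0,0,0)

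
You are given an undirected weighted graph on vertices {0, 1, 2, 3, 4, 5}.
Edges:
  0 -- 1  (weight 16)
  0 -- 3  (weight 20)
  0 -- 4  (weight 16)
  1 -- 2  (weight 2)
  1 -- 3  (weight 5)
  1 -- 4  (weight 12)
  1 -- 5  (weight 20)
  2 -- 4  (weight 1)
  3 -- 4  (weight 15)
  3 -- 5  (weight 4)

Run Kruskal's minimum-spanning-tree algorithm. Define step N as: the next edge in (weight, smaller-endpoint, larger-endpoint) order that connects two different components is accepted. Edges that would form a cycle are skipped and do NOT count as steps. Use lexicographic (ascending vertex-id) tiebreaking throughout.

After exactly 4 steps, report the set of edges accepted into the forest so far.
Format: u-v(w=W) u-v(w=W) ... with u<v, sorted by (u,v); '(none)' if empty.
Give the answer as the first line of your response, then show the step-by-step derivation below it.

1-2(w=2) 1-3(w=5) 2-4(w=1) 3-5(w=4)

step 1: add edge 2-4 (w=1); MST = {2-4(w=1)}
step 2: add edge 1-2 (w=2); MST = {1-2(w=2) 2-4(w=1)}
step 3: add edge 3-5 (w=4); MST = {1-2(w=2) 2-4(w=1) 3-5(w=4)}
step 4: add edge 1-3 (w=5); MST = {1-2(w=2) 1-3(w=5) 2-4(w=1) 3-5(w=4)}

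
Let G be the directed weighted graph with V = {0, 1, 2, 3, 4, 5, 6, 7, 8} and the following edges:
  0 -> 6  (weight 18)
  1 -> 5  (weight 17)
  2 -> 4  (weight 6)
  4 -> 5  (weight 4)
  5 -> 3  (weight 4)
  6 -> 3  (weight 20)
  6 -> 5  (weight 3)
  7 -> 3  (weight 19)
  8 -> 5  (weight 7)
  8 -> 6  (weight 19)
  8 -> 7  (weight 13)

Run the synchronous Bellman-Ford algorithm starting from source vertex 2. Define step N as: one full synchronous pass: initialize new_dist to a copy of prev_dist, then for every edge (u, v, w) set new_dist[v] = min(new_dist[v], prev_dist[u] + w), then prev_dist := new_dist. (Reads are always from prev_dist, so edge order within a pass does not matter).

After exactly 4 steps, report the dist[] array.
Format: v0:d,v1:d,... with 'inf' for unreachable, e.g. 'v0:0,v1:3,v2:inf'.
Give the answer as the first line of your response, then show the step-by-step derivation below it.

v0:inf,v1:inf,v2:0,v3:14,v4:6,v5:10,v6:inf,v7:inf,v8:inf

step 1: dist = v0:inf,v1:inf,v2:0,v3:inf,v4:6,v5:inf,v6:inf,v7:inf,v8:inf
step 2: dist = v0:inf,v1:inf,v2:0,v3:inf,v4:6,v5:10,v6:inf,v7:inf,v8:inf
step 3: dist = v0:inf,v1:inf,v2:0,v3:14,v4:6,v5:10,v6:inf,v7:inf,v8:inf
step 4: dist = v0:inf,v1:inf,v2:0,v3:14,v4:6,v5:10,v6:inf,v7:inf,v8:inf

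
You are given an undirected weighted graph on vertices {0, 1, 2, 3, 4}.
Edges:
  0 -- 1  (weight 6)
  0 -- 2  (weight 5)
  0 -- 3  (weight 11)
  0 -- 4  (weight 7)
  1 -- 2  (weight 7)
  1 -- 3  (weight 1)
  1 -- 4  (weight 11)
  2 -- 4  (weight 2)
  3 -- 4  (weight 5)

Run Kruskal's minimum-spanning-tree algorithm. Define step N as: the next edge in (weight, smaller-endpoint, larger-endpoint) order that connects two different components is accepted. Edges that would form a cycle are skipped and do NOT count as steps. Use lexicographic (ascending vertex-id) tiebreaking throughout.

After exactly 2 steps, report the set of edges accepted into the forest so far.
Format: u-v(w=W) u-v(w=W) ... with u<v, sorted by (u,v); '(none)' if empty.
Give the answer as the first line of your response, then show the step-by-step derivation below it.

1-3(w=1) 2-4(w=2)

step 1: add edge 1-3 (w=1); MST = {1-3(w=1)}
step 2: add edge 2-4 (w=2); MST = {1-3(w=1) 2-4(w=2)}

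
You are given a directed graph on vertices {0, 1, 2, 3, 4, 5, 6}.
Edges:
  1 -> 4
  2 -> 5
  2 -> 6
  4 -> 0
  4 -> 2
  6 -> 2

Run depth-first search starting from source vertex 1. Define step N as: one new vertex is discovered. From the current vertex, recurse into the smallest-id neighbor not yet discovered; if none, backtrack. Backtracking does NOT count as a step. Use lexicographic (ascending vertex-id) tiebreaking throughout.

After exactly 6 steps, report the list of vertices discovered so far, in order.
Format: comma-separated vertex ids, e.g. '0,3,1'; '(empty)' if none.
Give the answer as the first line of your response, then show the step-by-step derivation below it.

1,4,0,2,5,6

step 1: discover 1; path=1; order=1
step 2: discover 4; path=1>4; order=1,4
step 3: discover 0; path=1>4>0; order=1,4,0
step 4: discover 2; path=1>4>2; order=1,4,0,2
step 5: discover 5; path=1>4>2>5; order=1,4,0,2,5
step 6: discover 6; path=1>4>2>6; order=1,4,0,2,5,6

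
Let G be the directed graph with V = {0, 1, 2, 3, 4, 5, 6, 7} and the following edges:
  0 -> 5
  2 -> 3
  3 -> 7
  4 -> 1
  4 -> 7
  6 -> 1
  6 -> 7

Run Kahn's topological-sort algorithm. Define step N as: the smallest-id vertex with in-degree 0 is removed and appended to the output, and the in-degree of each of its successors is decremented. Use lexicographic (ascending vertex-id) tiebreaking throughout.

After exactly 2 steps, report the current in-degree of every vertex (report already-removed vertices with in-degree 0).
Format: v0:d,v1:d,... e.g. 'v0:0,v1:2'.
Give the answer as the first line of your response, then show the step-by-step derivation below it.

v0:0,v1:2,v2:0,v3:0,v4:0,v5:0,v6:0,v7:3

step 1: output 0; order=[0]; indeg=(0,2,0,1,0,0,0,3)
step 2: output 2; order=[0,2]; indeg=(0,2,0,0,0,0,0,3)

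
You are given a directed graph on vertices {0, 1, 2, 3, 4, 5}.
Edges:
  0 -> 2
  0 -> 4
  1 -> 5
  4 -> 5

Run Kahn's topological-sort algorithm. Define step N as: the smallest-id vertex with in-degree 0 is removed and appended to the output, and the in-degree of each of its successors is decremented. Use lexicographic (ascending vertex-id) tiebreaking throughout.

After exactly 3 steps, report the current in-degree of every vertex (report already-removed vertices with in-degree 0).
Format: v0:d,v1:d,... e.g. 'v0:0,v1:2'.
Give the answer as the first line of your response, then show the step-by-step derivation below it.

v0:0,v1:0,v2:0,v3:0,v4:0,v5:1

step 1: output 0; order=[0]; indeg=(0,0,0,0,0,2)
step 2: output 1; order=[0,1]; indeg=(0,0,0,0,0,1)
step 3: output 2; order=[0,1,2]; indeg=(0,0,0,0,0,1)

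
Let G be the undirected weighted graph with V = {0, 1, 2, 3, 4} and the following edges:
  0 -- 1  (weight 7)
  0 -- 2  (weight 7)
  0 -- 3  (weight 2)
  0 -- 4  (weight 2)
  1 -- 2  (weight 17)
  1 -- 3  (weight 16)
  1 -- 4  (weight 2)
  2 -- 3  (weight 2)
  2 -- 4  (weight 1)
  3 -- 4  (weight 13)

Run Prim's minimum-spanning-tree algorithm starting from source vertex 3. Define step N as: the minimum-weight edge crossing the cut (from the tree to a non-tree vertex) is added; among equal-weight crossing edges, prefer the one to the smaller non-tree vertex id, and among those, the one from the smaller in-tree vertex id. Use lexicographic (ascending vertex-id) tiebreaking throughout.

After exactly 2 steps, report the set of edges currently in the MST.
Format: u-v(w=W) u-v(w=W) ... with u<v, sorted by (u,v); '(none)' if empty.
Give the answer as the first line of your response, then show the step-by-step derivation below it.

0-3(w=2) 2-3(w=2)

step 1: add edge 0-3 (w=2); MST = {0-3(w=2)}
step 2: add edge 2-3 (w=2); MST = {0-3(w=2) 2-3(w=2)}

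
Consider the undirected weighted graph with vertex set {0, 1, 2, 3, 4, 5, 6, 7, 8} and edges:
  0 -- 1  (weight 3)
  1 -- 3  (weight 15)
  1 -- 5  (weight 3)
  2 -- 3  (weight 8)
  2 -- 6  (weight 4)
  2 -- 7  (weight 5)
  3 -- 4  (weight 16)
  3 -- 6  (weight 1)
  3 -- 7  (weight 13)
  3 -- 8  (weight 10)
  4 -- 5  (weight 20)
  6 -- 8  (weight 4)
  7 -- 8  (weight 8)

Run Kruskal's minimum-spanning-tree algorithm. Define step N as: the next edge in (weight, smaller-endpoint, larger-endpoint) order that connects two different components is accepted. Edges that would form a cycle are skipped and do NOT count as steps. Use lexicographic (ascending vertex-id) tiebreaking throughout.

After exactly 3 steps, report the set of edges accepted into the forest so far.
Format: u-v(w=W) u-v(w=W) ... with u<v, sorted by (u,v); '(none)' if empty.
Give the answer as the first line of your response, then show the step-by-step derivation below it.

0-1(w=3) 1-5(w=3) 3-6(w=1)

step 1: add edge 3-6 (w=1); MST = {3-6(w=1)}
step 2: add edge 0-1 (w=3); MST = {0-1(w=3) 3-6(w=1)}
step 3: add edge 1-5 (w=3); MST = {0-1(w=3) 1-5(w=3) 3-6(w=1)}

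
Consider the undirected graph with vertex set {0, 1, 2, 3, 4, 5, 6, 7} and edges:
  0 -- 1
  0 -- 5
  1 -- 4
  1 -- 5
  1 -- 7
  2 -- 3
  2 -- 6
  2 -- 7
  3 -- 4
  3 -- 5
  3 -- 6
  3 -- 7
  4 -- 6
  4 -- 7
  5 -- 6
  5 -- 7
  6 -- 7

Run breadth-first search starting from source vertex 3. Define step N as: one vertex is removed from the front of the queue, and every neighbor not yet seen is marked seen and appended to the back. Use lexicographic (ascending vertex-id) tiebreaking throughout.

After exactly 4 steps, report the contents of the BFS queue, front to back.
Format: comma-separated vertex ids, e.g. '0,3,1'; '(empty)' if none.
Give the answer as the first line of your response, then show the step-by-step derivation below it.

6,7,1,0

step 1: dequeue 3; queue=[2,4,5,6,7]; order=3
step 2: dequeue 2; queue=[4,5,6,7]; order=3,2
step 3: dequeue 4; queue=[5,6,7,1]; order=3,2,4
step 4: dequeue 5; queue=[6,7,1,0]; order=3,2,4,5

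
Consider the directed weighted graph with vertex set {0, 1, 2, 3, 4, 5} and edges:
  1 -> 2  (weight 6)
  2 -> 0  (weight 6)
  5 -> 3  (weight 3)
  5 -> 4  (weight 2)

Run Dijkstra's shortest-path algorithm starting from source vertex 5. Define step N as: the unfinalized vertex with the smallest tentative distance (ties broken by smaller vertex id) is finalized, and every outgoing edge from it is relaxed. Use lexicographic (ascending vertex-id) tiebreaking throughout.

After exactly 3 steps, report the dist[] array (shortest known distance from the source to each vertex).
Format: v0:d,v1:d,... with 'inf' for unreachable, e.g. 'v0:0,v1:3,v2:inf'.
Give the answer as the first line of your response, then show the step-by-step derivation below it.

v0:inf,v1:inf,v2:inf,v3:3,v4:2,v5:0

step 1: dist = v0:inf,v1:inf,v2:inf,v3:3,v4:2,v5:0
step 2: dist = v0:inf,v1:inf,v2:inf,v3:3,v4:2,v5:0
step 3: dist = v0:inf,v1:inf,v2:inf,v3:3,v4:2,v5:0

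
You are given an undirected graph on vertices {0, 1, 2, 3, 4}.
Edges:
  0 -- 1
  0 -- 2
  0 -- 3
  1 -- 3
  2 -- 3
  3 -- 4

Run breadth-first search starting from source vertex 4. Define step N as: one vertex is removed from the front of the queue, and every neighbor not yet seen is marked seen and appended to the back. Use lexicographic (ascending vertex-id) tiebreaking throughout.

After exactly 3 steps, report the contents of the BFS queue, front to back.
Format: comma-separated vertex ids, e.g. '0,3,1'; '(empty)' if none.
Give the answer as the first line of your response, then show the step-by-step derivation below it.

1,2

step 1: dequeue 4; queue=[3]; order=4
step 2: dequeue 3; queue=[0,1,2]; order=4,3
step 3: dequeue 0; queue=[1,2]; order=4,3,0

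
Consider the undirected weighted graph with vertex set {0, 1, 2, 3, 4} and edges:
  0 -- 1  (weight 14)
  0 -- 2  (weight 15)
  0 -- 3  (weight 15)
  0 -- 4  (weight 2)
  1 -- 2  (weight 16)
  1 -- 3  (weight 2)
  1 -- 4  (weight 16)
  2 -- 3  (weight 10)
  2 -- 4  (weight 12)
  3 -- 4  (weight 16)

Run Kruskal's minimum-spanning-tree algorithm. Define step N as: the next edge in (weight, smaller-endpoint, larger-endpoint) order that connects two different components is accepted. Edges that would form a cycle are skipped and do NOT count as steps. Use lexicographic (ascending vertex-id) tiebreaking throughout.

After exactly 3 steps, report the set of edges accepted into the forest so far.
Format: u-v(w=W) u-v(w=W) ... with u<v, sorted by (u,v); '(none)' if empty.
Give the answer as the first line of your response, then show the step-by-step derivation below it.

0-4(w=2) 1-3(w=2) 2-3(w=10)

step 1: add edge 0-4 (w=2); MST = {0-4(w=2)}
step 2: add edge 1-3 (w=2); MST = {0-4(w=2) 1-3(w=2)}
step 3: add edge 2-3 (w=10); MST = {0-4(w=2) 1-3(w=2) 2-3(w=10)}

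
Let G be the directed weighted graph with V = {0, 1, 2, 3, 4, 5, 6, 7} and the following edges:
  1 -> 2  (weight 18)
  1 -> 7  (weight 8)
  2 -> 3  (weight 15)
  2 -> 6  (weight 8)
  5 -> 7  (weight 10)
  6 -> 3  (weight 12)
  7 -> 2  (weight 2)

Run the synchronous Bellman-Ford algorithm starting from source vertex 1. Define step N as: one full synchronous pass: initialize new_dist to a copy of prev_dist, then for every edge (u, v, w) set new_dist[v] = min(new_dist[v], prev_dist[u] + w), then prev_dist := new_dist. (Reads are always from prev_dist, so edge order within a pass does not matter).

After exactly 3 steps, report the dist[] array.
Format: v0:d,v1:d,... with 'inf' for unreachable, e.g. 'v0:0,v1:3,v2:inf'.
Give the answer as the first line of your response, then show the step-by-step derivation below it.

v0:inf,v1:0,v2:10,v3:25,v4:inf,v5:inf,v6:18,v7:8

step 1: dist = v0:inf,v1:0,v2:18,v3:inf,v4:inf,v5:inf,v6:inf,v7:8
step 2: dist = v0:inf,v1:0,v2:10,v3:33,v4:inf,v5:inf,v6:26,v7:8
step 3: dist = v0:inf,v1:0,v2:10,v3:25,v4:inf,v5:inf,v6:18,v7:8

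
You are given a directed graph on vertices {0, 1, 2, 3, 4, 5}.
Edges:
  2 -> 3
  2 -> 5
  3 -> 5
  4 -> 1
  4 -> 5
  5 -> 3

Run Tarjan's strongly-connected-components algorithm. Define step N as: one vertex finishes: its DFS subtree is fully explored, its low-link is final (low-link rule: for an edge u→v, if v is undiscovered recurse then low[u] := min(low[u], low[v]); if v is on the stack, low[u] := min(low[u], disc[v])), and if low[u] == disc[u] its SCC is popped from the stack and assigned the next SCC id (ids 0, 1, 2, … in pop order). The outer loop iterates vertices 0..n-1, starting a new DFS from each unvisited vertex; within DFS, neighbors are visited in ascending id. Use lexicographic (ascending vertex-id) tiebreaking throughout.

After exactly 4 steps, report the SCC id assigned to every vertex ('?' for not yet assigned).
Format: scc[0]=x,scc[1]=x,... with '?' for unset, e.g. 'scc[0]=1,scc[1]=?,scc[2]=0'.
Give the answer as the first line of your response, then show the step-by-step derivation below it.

scc[0]=0,scc[1]=1,scc[2]=?,scc[3]=2,scc[4]=?,scc[5]=2

step 1: low=(low[0]=0,low[1]=?,low[2]=?,low[3]=?,low[4]=?,low[5]=?); scc=(scc[0]=0,scc[1]=?,scc[2]=?,scc[3]=?,scc[4]=?,scc[5]=?)
step 2: low=(low[0]=0,low[1]=1,low[2]=?,low[3]=?,low[4]=?,low[5]=?); scc=(scc[0]=0,scc[1]=1,scc[2]=?,scc[3]=?,scc[4]=?,scc[5]=?)
step 3: low=(low[0]=0,low[1]=1,low[2]=2,low[3]=3,low[4]=?,low[5]=3); scc=(scc[0]=0,scc[1]=1,scc[2]=?,scc[3]=?,scc[4]=?,scc[5]=?)
step 4: low=(low[0]=0,low[1]=1,low[2]=2,low[3]=3,low[4]=?,low[5]=3); scc=(scc[0]=0,scc[1]=1,scc[2]=?,scc[3]=2,scc[4]=?,scc[5]=2)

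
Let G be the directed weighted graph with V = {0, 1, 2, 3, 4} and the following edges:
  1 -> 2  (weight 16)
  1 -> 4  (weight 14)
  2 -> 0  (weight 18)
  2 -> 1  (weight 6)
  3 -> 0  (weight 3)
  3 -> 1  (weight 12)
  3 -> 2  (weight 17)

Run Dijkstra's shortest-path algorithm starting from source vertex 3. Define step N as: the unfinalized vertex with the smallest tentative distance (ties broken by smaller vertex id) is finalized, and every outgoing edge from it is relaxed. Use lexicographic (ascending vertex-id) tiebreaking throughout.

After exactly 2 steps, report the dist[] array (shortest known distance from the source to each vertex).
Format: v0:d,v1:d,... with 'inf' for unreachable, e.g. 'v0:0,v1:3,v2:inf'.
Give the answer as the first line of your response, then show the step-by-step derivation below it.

v0:3,v1:12,v2:17,v3:0,v4:inf

step 1: dist = v0:3,v1:12,v2:17,v3:0,v4:inf
step 2: dist = v0:3,v1:12,v2:17,v3:0,v4:inf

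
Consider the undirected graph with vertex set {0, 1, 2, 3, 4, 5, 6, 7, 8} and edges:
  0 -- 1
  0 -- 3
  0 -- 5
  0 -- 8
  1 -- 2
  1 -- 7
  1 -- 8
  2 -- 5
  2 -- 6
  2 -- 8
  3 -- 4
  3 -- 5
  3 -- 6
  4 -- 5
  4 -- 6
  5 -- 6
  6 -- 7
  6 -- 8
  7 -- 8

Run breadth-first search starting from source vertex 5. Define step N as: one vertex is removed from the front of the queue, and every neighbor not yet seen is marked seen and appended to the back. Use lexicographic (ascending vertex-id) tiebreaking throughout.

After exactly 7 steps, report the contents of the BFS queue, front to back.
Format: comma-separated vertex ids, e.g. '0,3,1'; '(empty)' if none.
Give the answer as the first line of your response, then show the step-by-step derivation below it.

8,7

step 1: dequeue 5; queue=[0,2,3,4,6]; order=5
step 2: dequeue 0; queue=[2,3,4,6,1,8]; order=5,0
step 3: dequeue 2; queue=[3,4,6,1,8]; order=5,0,2
step 4: dequeue 3; queue=[4,6,1,8]; order=5,0,2,3
step 5: dequeue 4; queue=[6,1,8]; order=5,0,2,3,4
step 6: dequeue 6; queue=[1,8,7]; order=5,0,2,3,4,6
step 7: dequeue 1; queue=[8,7]; order=5,0,2,3,4,6,1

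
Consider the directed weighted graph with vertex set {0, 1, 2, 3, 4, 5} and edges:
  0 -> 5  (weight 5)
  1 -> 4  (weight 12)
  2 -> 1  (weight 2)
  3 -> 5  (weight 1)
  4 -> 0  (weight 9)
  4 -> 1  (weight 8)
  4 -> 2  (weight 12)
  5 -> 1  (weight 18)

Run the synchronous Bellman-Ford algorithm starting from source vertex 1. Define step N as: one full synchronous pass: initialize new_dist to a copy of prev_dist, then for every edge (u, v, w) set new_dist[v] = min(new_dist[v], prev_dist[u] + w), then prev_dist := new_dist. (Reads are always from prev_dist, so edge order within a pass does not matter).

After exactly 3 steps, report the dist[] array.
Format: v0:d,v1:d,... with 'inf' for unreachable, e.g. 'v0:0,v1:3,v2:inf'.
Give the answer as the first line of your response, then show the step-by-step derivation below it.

v0:21,v1:0,v2:24,v3:inf,v4:12,v5:26

step 1: dist = v0:inf,v1:0,v2:inf,v3:inf,v4:12,v5:inf
step 2: dist = v0:21,v1:0,v2:24,v3:inf,v4:12,v5:inf
step 3: dist = v0:21,v1:0,v2:24,v3:inf,v4:12,v5:26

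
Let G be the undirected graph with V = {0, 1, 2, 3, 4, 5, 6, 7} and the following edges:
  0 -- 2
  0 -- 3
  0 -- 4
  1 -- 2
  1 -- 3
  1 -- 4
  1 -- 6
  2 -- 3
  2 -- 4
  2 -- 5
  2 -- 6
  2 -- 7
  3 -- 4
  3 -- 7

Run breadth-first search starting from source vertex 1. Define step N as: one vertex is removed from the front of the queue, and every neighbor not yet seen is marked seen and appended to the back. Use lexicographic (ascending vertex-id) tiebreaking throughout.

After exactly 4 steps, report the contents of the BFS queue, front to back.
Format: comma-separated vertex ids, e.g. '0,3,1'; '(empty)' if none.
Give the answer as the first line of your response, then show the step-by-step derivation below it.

6,0,5,7

step 1: dequeue 1; queue=[2,3,4,6]; order=1
step 2: dequeue 2; queue=[3,4,6,0,5,7]; order=1,2
step 3: dequeue 3; queue=[4,6,0,5,7]; order=1,2,3
step 4: dequeue 4; queue=[6,0,5,7]; order=1,2,3,4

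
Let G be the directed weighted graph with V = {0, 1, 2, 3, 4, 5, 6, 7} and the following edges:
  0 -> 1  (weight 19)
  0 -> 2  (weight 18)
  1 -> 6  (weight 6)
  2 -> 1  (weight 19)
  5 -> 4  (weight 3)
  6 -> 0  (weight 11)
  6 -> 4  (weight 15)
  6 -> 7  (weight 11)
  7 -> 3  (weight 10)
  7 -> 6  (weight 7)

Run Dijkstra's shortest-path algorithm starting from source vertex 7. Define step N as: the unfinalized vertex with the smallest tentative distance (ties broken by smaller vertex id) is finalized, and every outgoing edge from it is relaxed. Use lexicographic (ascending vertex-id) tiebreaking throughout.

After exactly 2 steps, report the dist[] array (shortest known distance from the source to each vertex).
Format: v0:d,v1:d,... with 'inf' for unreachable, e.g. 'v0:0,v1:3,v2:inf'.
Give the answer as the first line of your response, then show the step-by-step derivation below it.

v0:18,v1:inf,v2:inf,v3:10,v4:22,v5:inf,v6:7,v7:0

step 1: dist = v0:inf,v1:inf,v2:inf,v3:10,v4:inf,v5:inf,v6:7,v7:0
step 2: dist = v0:18,v1:inf,v2:inf,v3:10,v4:22,v5:inf,v6:7,v7:0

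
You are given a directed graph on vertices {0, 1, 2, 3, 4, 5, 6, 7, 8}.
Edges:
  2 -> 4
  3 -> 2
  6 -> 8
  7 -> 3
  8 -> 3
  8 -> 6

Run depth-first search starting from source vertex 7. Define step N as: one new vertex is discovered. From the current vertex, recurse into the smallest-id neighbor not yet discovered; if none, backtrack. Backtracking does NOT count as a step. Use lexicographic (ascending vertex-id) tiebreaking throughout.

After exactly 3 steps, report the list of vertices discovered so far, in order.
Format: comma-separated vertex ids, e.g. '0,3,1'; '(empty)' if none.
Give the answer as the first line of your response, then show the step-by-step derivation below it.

7,3,2

step 1: discover 7; path=7; order=7
step 2: discover 3; path=7>3; order=7,3
step 3: discover 2; path=7>3>2; order=7,3,2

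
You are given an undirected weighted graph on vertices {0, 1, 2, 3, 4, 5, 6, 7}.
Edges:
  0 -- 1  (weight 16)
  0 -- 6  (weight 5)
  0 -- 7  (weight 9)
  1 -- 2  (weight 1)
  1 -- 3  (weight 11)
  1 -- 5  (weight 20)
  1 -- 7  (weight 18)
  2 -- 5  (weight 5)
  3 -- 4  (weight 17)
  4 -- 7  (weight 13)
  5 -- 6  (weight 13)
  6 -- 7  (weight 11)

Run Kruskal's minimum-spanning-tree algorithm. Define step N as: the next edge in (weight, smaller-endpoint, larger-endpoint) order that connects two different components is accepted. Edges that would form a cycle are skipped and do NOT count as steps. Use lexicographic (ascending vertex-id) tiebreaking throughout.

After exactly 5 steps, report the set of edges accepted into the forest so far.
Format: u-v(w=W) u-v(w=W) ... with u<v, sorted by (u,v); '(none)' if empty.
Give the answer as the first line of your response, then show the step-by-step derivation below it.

0-6(w=5) 0-7(w=9) 1-2(w=1) 1-3(w=11) 2-5(w=5)

step 1: add edge 1-2 (w=1); MST = {1-2(w=1)}
step 2: add edge 0-6 (w=5); MST = {0-6(w=5) 1-2(w=1)}
step 3: add edge 2-5 (w=5); MST = {0-6(w=5) 1-2(w=1) 2-5(w=5)}
step 4: add edge 0-7 (w=9); MST = {0-6(w=5) 0-7(w=9) 1-2(w=1) 2-5(w=5)}
step 5: add edge 1-3 (w=11); MST = {0-6(w=5) 0-7(w=9) 1-2(w=1) 1-3(w=11) 2-5(w=5)}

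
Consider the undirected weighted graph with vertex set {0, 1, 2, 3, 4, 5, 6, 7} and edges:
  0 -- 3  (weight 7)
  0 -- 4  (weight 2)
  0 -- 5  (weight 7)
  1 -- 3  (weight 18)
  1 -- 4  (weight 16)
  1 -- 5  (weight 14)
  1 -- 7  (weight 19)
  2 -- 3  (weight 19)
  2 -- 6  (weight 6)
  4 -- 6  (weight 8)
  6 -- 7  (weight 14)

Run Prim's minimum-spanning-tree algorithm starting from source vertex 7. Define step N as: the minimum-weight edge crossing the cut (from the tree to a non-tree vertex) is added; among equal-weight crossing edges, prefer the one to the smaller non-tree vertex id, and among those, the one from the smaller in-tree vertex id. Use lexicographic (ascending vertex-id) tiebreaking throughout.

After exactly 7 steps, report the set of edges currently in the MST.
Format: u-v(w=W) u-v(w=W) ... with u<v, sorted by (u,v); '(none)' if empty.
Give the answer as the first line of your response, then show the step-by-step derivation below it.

0-3(w=7) 0-4(w=2) 0-5(w=7) 1-5(w=14) 2-6(w=6) 4-6(w=8) 6-7(w=14)

step 1: add edge 6-7 (w=14); MST = {6-7(w=14)}
step 2: add edge 2-6 (w=6); MST = {2-6(w=6) 6-7(w=14)}
step 3: add edge 4-6 (w=8); MST = {2-6(w=6) 4-6(w=8) 6-7(w=14)}
step 4: add edge 0-4 (w=2); MST = {0-4(w=2) 2-6(w=6) 4-6(w=8) 6-7(w=14)}
step 5: add edge 0-3 (w=7); MST = {0-3(w=7) 0-4(w=2) 2-6(w=6) 4-6(w=8) 6-7(w=14)}
step 6: add edge 0-5 (w=7); MST = {0-3(w=7) 0-4(w=2) 0-5(w=7) 2-6(w=6) 4-6(w=8) 6-7(w=14)}
step 7: add edge 1-5 (w=14); MST = {0-3(w=7) 0-4(w=2) 0-5(w=7) 1-5(w=14) 2-6(w=6) 4-6(w=8) 6-7(w=14)}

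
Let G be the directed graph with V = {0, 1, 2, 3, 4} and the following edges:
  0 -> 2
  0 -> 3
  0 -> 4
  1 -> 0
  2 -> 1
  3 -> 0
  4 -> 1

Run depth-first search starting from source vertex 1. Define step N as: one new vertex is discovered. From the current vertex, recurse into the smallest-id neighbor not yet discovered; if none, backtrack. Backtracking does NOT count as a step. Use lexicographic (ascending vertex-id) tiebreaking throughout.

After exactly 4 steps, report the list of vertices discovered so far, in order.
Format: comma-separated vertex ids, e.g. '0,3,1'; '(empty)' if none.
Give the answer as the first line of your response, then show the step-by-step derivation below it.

1,0,2,3

step 1: discover 1; path=1; order=1
step 2: discover 0; path=1>0; order=1,0
step 3: discover 2; path=1>0>2; order=1,0,2
step 4: discover 3; path=1>0>3; order=1,0,2,3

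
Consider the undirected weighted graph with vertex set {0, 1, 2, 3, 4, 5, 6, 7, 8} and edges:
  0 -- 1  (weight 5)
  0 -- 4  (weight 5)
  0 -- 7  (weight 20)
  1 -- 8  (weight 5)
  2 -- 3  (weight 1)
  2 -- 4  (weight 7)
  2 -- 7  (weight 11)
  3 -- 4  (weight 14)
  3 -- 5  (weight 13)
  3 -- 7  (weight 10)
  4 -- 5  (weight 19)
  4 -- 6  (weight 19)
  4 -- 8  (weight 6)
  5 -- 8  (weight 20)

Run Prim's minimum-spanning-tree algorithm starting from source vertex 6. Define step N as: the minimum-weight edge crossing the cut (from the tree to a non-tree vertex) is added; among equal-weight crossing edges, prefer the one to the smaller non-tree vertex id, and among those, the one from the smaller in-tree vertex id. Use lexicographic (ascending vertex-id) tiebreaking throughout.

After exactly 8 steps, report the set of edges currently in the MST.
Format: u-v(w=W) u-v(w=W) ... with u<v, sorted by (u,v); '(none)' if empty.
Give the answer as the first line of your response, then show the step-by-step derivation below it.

0-1(w=5) 0-4(w=5) 1-8(w=5) 2-3(w=1) 2-4(w=7) 3-5(w=13) 3-7(w=10) 4-6(w=19)

step 1: add edge 4-6 (w=19); MST = {4-6(w=19)}
step 2: add edge 0-4 (w=5); MST = {0-4(w=5) 4-6(w=19)}
step 3: add edge 0-1 (w=5); MST = {0-1(w=5) 0-4(w=5) 4-6(w=19)}
step 4: add edge 1-8 (w=5); MST = {0-1(w=5) 0-4(w=5) 1-8(w=5) 4-6(w=19)}
step 5: add edge 2-4 (w=7); MST = {0-1(w=5) 0-4(w=5) 1-8(w=5) 2-4(w=7) 4-6(w=19)}
step 6: add edge 2-3 (w=1); MST = {0-1(w=5) 0-4(w=5) 1-8(w=5) 2-3(w=1) 2-4(w=7) 4-6(w=19)}
step 7: add edge 3-7 (w=10); MST = {0-1(w=5) 0-4(w=5) 1-8(w=5) 2-3(w=1) 2-4(w=7) 3-7(w=10) 4-6(w=19)}
step 8: add edge 3-5 (w=13); MST = {0-1(w=5) 0-4(w=5) 1-8(w=5) 2-3(w=1) 2-4(w=7) 3-5(w=13) 3-7(w=10) 4-6(w=19)}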